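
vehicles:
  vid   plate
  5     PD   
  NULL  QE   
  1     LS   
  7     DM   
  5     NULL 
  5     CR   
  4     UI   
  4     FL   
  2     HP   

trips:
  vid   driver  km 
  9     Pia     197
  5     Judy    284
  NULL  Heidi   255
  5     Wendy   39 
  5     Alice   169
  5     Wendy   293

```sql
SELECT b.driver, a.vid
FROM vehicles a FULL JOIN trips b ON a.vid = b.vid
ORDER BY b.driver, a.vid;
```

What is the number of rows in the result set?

20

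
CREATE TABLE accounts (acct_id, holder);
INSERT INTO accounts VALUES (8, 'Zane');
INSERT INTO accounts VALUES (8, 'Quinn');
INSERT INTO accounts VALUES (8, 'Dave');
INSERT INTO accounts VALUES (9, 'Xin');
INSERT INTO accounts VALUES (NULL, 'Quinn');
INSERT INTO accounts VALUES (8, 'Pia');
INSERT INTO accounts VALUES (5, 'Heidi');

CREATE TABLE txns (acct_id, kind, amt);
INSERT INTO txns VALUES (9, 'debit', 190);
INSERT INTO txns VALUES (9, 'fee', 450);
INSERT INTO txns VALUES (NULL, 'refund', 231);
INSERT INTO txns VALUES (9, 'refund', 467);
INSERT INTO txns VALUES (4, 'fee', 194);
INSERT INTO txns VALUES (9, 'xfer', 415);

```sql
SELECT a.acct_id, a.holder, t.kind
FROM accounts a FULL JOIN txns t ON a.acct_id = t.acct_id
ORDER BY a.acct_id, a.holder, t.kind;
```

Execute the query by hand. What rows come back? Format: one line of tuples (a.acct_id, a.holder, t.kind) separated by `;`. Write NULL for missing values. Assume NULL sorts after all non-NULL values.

(5, Heidi, NULL); (8, Dave, NULL); (8, Pia, NULL); (8, Quinn, NULL); (8, Zane, NULL); (9, Xin, debit); (9, Xin, fee); (9, Xin, refund); (9, Xin, xfer); (NULL, Quinn, NULL); (NULL, NULL, fee); (NULL, NULL, refund)

FULL OUTER JOIN keeps every row from both sides; unmatched rows get NULL for the other side's columns.
Matching on a.acct_id = t.acct_id. A NULL in a compared column never satisfies the condition.
Matched pairs: 4; unmatched a rows kept: 6; unmatched t rows kept: 2.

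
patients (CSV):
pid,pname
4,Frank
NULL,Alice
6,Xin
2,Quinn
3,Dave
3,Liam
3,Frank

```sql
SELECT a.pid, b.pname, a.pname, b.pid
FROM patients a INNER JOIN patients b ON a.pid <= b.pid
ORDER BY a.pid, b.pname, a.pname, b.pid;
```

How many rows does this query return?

24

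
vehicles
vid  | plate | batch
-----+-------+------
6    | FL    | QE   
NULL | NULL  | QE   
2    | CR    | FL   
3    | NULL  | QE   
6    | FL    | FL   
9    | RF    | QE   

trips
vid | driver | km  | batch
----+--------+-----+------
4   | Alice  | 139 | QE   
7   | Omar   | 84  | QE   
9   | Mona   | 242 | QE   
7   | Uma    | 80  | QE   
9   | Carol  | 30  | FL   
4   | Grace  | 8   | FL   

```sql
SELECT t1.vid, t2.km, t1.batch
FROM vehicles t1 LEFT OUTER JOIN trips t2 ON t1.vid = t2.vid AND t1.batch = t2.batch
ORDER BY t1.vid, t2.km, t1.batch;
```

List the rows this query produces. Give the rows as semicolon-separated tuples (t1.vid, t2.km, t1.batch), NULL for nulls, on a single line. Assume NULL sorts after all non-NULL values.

(2, NULL, FL); (3, NULL, QE); (6, NULL, FL); (6, NULL, QE); (9, 242, QE); (NULL, NULL, QE)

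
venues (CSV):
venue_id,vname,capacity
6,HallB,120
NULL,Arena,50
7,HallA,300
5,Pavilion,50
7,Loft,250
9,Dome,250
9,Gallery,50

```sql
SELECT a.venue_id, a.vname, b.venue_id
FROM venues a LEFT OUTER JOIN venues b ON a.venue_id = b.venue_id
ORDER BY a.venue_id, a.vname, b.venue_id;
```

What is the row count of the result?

LEFT JOIN keeps every row from `venues a`; unmatched rows get NULL for `venues b`'s columns.
Matching on a.venue_id = b.venue_id. A NULL in a compared column never satisfies the condition.
Matched pairs: 10; unmatched a rows kept: 1.
Total: 10 matched + 1 padded = 11 rows.

11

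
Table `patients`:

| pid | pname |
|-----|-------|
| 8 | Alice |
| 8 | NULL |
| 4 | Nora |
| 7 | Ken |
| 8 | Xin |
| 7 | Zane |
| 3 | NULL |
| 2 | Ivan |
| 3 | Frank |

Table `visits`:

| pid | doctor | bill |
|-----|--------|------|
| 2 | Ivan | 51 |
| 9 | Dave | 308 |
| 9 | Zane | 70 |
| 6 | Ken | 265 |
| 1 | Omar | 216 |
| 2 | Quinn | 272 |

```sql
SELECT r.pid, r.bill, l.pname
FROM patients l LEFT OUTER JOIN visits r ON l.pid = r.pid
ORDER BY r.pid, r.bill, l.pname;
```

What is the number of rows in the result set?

10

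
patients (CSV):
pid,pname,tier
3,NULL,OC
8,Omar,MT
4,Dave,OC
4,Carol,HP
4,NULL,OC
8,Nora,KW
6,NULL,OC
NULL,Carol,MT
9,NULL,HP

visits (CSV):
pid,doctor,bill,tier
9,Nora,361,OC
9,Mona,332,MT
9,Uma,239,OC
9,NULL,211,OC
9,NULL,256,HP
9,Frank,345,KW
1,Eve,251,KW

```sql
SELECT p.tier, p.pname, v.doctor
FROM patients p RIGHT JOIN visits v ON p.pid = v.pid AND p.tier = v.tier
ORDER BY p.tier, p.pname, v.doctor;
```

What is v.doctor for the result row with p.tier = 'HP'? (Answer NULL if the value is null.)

NULL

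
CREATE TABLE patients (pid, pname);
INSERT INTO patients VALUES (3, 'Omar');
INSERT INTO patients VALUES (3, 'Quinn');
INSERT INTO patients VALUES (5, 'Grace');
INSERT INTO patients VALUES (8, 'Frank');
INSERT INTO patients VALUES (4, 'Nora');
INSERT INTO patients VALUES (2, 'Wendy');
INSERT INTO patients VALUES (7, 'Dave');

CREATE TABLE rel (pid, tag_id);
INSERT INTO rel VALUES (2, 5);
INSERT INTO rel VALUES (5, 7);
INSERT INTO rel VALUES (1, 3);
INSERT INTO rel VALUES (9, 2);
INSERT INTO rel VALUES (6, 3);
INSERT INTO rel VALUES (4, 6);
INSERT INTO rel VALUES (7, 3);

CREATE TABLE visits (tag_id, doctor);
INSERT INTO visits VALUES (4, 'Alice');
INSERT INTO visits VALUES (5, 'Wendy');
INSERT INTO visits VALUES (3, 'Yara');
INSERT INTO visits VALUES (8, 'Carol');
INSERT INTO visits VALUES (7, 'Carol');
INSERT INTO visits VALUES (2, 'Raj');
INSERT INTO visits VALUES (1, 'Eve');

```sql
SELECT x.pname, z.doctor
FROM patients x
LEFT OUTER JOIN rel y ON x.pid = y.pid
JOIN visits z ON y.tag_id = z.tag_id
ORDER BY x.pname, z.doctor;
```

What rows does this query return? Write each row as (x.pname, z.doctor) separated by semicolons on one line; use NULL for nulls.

Step 1 — x LEFT JOIN y on pid → 7 row(s).
Then INNER JOIN `visits z` on tag_id: keep only rows whose y.tag_id appears in z.

(Dave, Yara); (Grace, Carol); (Wendy, Wendy)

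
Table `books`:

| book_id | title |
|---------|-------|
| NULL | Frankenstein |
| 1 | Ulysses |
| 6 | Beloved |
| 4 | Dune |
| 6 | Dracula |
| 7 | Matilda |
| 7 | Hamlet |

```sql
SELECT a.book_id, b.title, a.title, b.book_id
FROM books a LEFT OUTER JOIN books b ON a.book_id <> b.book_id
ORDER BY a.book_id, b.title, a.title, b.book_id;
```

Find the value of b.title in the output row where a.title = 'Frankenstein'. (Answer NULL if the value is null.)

LEFT JOIN keeps every row from `books a`; unmatched rows get NULL for `books b`'s columns.
Matching on a.book_id <> b.book_id. A NULL in a compared column never satisfies the condition.
Matched pairs: 26; unmatched a rows kept: 1.

NULL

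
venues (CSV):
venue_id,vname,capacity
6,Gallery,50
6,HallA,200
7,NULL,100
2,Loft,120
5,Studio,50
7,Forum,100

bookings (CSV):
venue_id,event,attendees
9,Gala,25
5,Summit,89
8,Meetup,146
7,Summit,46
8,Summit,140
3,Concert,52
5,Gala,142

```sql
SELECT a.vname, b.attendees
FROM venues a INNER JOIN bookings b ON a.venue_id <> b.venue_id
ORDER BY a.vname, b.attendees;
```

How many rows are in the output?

INNER JOIN keeps only pairs where the ON condition holds.
Matching on a.venue_id <> b.venue_id.
Matched pairs: 38.
Total: 38 rows.

38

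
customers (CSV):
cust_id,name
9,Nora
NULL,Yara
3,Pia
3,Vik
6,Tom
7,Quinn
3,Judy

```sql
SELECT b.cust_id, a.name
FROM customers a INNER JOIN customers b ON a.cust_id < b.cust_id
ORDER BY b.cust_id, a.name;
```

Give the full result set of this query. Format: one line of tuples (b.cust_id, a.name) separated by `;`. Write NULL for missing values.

INNER JOIN keeps only pairs where the ON condition holds.
Matching on a.cust_id < b.cust_id. A NULL in a compared column never satisfies the condition.
- cust_id=9: no matching b row, dropped.
- cust_id=NULL: no matching b row, dropped.
- cust_id=3: 3 matching b row(s), so 3 row(s) emitted.
- cust_id=3: 3 matching b row(s), so 3 row(s) emitted.
- cust_id=6: 2 matching b row(s), so 2 row(s) emitted.
- cust_id=7: 1 matching b row(s), so 1 row(s) emitted.
- cust_id=3: 3 matching b row(s), so 3 row(s) emitted.

(6, Judy); (6, Pia); (6, Vik); (7, Judy); (7, Pia); (7, Tom); (7, Vik); (9, Judy); (9, Pia); (9, Quinn); (9, Tom); (9, Vik)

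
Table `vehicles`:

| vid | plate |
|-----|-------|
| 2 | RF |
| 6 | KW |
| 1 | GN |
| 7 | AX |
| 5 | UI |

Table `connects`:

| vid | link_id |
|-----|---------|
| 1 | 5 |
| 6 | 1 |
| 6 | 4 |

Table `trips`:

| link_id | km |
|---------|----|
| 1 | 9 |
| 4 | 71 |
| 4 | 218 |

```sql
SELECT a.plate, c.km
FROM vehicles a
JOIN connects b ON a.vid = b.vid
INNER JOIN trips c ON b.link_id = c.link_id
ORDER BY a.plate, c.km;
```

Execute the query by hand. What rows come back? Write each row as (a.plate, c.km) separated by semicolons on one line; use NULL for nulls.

(KW, 9); (KW, 71); (KW, 218)

Joins associate left-to-right: vehicles INNER JOIN connects on vid gives 3 intermediate row(s).
Then INNER JOIN `trips c` on link_id: keep only rows whose b.link_id appears in c.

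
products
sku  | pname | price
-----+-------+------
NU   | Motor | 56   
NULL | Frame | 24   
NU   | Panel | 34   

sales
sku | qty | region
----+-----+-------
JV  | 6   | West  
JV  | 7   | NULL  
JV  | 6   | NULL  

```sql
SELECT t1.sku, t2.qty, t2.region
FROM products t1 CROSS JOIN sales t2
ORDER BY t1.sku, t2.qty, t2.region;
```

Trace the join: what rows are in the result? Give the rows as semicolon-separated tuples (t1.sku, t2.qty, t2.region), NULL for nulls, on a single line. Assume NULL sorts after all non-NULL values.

(NU, 6, West); (NU, 6, West); (NU, 6, NULL); (NU, 6, NULL); (NU, 7, NULL); (NU, 7, NULL); (NULL, 6, West); (NULL, 6, NULL); (NULL, 7, NULL)

CROSS JOIN pairs every row of `products` with every row of `sales`: 3 × 3 = 9 rows.
After projecting and ordering:
t1.sku | t2.qty | t2.region
NU | 6 | West
NU | 6 | West
NU | 6 | NULL
NU | 6 | NULL
NU | 7 | NULL
NU | 7 | NULL
NULL | 6 | West
NULL | 6 | NULL
NULL | 7 | NULL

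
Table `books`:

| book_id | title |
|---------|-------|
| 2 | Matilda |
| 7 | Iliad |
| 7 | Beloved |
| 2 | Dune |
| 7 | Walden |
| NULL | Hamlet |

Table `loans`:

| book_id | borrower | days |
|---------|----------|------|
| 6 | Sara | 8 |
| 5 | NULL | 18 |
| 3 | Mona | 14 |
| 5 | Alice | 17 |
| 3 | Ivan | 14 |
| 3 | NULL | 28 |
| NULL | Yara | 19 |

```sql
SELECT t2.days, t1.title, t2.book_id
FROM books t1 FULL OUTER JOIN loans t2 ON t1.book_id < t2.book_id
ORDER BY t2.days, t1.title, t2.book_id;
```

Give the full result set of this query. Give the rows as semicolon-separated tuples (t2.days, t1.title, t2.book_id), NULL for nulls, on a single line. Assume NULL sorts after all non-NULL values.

(8, Dune, 6); (8, Matilda, 6); (14, Dune, 3); (14, Dune, 3); (14, Matilda, 3); (14, Matilda, 3); (17, Dune, 5); (17, Matilda, 5); (18, Dune, 5); (18, Matilda, 5); (19, NULL, NULL); (28, Dune, 3); (28, Matilda, 3); (NULL, Beloved, NULL); (NULL, Hamlet, NULL); (NULL, Iliad, NULL); (NULL, Walden, NULL)

FULL OUTER JOIN keeps every row from both sides; unmatched rows get NULL for the other side's columns.
Matching on t1.book_id < t2.book_id. A NULL in a compared column never satisfies the condition.
- t1 (book_id=2) pairs with 6 row(s) of t2.
- t1 (book_id=7) has no partner → padded with NULL.
- t1 (book_id=7) has no partner → padded with NULL.
- t1 (book_id=2) pairs with 6 row(s) of t2.
- t1 (book_id=7) has no partner → padded with NULL.
- t1 (book_id=NULL) has no partner → padded with NULL.
- plus 1 unmatched t2 row(s), each kept with NULL t1 columns.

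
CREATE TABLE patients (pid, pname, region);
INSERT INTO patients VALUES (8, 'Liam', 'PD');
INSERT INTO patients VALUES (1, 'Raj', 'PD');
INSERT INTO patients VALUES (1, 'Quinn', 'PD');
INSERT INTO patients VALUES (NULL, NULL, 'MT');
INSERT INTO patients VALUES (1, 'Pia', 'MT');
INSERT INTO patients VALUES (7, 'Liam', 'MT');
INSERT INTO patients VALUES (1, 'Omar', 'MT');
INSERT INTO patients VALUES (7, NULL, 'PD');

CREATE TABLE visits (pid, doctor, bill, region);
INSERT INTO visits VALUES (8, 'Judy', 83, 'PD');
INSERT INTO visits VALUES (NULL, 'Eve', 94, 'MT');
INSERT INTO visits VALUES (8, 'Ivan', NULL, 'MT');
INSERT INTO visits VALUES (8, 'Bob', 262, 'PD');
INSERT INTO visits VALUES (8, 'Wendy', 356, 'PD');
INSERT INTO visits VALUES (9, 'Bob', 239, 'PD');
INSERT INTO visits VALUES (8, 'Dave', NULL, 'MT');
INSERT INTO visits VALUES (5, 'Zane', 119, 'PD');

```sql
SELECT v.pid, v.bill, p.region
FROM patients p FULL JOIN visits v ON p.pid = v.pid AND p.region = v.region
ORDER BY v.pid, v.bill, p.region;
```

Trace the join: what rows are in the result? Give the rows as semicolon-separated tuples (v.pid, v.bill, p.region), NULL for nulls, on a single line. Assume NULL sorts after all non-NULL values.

FULL OUTER JOIN keeps every row from both sides; unmatched rows get NULL for the other side's columns.
Matching on p.pid = v.pid AND p.region = v.region. A NULL in a compared column never satisfies the condition.
- p[0] pid=8, region=PD → 3 match(es) in v → 3 row(s).
- p[1] pid=1, region=PD → no match; kept with NULLs on the v side.
- p[2] pid=1, region=PD → no match; kept with NULLs on the v side.
- p[3] pid=NULL, region=MT → no match; kept with NULLs on the v side.
- p[4] pid=1, region=MT → no match; kept with NULLs on the v side.
- p[5] pid=7, region=MT → no match; kept with NULLs on the v side.
- p[6] pid=1, region=MT → no match; kept with NULLs on the v side.
- p[7] pid=7, region=PD → no match; kept with NULLs on the v side.
- plus 5 unmatched v row(s), each kept with NULL p columns.

(5, 119, NULL); (8, 83, PD); (8, 262, PD); (8, 356, PD); (8, NULL, NULL); (8, NULL, NULL); (9, 239, NULL); (NULL, 94, NULL); (NULL, NULL, MT); (NULL, NULL, MT); (NULL, NULL, MT); (NULL, NULL, MT); (NULL, NULL, PD); (NULL, NULL, PD); (NULL, NULL, PD)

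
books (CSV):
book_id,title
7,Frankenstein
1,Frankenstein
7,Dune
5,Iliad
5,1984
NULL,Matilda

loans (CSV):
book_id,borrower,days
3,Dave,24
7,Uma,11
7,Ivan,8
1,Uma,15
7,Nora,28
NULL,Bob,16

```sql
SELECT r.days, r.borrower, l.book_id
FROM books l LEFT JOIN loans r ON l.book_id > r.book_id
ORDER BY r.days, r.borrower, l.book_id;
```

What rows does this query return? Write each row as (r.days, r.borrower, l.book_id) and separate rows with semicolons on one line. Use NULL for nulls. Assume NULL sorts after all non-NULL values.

(15, Uma, 5); (15, Uma, 5); (15, Uma, 7); (15, Uma, 7); (24, Dave, 5); (24, Dave, 5); (24, Dave, 7); (24, Dave, 7); (NULL, NULL, 1); (NULL, NULL, NULL)

LEFT JOIN keeps every row from `books`; unmatched rows get NULL for `loans`'s columns.
Matching on l.book_id > r.book_id. A NULL in a compared column never satisfies the condition.
- book_id=7: 2 matching r row(s), so 2 row(s) emitted.
- book_id=1: no r row matches, row kept with r columns NULL.
- book_id=7: 2 matching r row(s), so 2 row(s) emitted.
- book_id=5: 2 matching r row(s), so 2 row(s) emitted.
- book_id=5: 2 matching r row(s), so 2 row(s) emitted.
- book_id=NULL: no r row matches, row kept with r columns NULL.
After projecting and ordering:
r.days | r.borrower | l.book_id
15 | Uma | 5
15 | Uma | 5
15 | Uma | 7
15 | Uma | 7
24 | Dave | 5
24 | Dave | 5
24 | Dave | 7
24 | Dave | 7
NULL | NULL | 1
NULL | NULL | NULL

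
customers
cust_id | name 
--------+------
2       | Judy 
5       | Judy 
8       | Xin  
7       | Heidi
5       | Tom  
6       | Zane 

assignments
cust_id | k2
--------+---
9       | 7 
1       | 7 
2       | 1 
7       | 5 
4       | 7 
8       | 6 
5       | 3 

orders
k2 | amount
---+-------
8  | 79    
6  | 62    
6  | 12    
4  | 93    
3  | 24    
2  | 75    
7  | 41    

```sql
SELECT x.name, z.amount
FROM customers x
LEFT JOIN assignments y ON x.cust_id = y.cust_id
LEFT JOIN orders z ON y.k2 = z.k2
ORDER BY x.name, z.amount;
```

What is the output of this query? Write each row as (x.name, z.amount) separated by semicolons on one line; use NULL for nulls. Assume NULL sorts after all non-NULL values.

Joins associate left-to-right: customers LEFT JOIN assignments on cust_id gives 6 intermediate row(s).
Then LEFT JOIN `orders z` on k2: each of those 6 rows is kept; rows whose y.k2 has no match in z get NULL for z's columns.

(Heidi, NULL); (Judy, 24); (Judy, NULL); (Tom, 24); (Xin, 12); (Xin, 62); (Zane, NULL)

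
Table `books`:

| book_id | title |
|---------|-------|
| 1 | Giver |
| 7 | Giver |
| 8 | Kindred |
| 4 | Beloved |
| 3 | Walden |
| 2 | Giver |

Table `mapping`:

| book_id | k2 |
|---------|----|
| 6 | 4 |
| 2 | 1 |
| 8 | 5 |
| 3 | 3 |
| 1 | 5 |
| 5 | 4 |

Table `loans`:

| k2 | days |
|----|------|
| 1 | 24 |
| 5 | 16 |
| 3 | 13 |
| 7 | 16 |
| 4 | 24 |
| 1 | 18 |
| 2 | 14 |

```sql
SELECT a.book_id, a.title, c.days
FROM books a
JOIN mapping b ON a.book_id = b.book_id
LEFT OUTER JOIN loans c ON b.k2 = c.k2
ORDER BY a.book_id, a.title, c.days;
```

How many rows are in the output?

5

Step 1 — a INNER JOIN b on book_id → 4 row(s).
Then LEFT JOIN `loans c` on k2: each of those 4 rows is kept; rows whose b.k2 has no match in c get NULL for c's columns.
Result: 5 row(s).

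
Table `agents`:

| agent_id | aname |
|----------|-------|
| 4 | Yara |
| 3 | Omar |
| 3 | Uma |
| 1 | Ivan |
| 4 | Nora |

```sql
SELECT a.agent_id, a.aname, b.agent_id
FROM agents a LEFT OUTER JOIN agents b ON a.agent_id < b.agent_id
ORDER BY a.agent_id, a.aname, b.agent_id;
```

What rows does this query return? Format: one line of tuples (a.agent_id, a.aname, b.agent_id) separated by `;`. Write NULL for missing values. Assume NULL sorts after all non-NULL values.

(1, Ivan, 3); (1, Ivan, 3); (1, Ivan, 4); (1, Ivan, 4); (3, Omar, 4); (3, Omar, 4); (3, Uma, 4); (3, Uma, 4); (4, Nora, NULL); (4, Yara, NULL)

LEFT JOIN keeps every row from `agents a`; unmatched rows get NULL for `agents b`'s columns.
Matching on a.agent_id < b.agent_id.
Matched pairs: 8; unmatched a rows kept: 2.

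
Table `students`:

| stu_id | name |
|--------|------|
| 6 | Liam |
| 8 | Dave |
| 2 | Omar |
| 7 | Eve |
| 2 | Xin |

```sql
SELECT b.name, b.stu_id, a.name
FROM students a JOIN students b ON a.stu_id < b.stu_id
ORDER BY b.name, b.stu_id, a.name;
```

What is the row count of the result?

INNER JOIN keeps only pairs where the ON condition holds.
Matching on a.stu_id < b.stu_id.
- a row (stu_id=6): matches 2 b row(s) → 2 output row(s).
- a row (stu_id=8): no match → dropped.
- a row (stu_id=2): matches 3 b row(s) → 3 output row(s).
- a row (stu_id=7): matches 1 b row(s) → 1 output row(s).
- a row (stu_id=2): matches 3 b row(s) → 3 output row(s).
Total: 9 rows.

9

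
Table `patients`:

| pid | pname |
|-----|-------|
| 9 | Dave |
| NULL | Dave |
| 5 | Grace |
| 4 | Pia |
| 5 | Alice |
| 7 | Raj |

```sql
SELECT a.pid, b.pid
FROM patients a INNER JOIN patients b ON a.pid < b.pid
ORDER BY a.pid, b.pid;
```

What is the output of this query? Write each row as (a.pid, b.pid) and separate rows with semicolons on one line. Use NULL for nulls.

INNER JOIN keeps only pairs where the ON condition holds.
Matching on a.pid < b.pid. A NULL in a compared column never satisfies the condition.
- a (pid=9) has no partner → excluded.
- a (pid=NULL) has no partner → excluded.
- a (pid=5) pairs with 2 row(s) of b.
- a (pid=4) pairs with 4 row(s) of b.
- a (pid=5) pairs with 2 row(s) of b.
- a (pid=7) pairs with 1 row(s) of b.
After projecting and ordering:
a.pid | b.pid
4 | 5
4 | 5
4 | 7
4 | 9
5 | 7
5 | 7
5 | 9
5 | 9
7 | 9

(4, 5); (4, 5); (4, 7); (4, 9); (5, 7); (5, 7); (5, 9); (5, 9); (7, 9)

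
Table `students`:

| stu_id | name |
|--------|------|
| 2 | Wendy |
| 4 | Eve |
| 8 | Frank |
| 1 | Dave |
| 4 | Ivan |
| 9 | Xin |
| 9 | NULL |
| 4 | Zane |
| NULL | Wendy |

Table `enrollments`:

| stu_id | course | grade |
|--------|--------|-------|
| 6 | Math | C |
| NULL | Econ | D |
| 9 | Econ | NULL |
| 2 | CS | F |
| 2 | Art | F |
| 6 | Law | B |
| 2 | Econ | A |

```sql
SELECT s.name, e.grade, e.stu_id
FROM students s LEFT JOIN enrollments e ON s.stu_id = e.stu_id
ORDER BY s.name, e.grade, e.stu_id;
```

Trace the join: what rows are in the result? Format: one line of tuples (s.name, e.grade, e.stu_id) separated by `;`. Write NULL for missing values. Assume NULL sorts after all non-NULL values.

(Dave, NULL, NULL); (Eve, NULL, NULL); (Frank, NULL, NULL); (Ivan, NULL, NULL); (Wendy, A, 2); (Wendy, F, 2); (Wendy, F, 2); (Wendy, NULL, NULL); (Xin, NULL, 9); (Zane, NULL, NULL); (NULL, NULL, 9)

LEFT JOIN keeps every row from `students`; unmatched rows get NULL for `enrollments`'s columns.
Matching on s.stu_id = e.stu_id. A NULL in a compared column never satisfies the condition.
- s (stu_id=2) pairs with 3 row(s) of e.
- s (stu_id=4) has no partner → padded with NULL.
- s (stu_id=8) has no partner → padded with NULL.
- s (stu_id=1) has no partner → padded with NULL.
- s (stu_id=4) has no partner → padded with NULL.
- s (stu_id=9) pairs with 1 row(s) of e.
- s (stu_id=9) pairs with 1 row(s) of e.
- s (stu_id=4) has no partner → padded with NULL.
- s (stu_id=NULL) has no partner → padded with NULL.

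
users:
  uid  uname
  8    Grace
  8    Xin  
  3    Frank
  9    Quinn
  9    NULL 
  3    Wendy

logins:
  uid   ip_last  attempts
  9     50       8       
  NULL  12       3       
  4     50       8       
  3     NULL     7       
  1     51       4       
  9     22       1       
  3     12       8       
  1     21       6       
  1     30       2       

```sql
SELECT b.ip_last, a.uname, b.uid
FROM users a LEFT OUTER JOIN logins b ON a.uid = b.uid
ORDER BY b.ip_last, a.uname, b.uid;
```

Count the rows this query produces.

10

LEFT JOIN keeps every row from `users`; unmatched rows get NULL for `logins`'s columns.
Matching on a.uid = b.uid. A NULL in a compared column never satisfies the condition.
Matched pairs: 8; unmatched a rows kept: 2.
Total: 8 matched + 2 padded = 10 rows.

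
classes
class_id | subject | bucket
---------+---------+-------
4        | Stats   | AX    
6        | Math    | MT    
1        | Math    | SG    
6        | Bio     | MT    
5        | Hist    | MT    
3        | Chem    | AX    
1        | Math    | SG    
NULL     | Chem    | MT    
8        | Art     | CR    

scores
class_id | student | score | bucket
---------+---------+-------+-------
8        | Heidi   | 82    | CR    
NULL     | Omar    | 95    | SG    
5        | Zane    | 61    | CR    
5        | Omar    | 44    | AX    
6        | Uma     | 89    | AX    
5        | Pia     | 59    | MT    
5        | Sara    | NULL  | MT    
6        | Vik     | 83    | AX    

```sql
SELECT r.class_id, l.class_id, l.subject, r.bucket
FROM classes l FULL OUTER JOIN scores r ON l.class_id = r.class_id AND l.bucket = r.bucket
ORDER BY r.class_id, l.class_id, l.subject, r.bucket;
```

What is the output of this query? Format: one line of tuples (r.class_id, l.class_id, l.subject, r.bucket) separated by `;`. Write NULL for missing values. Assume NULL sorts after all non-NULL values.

(5, 5, Hist, MT); (5, 5, Hist, MT); (5, NULL, NULL, AX); (5, NULL, NULL, CR); (6, NULL, NULL, AX); (6, NULL, NULL, AX); (8, 8, Art, CR); (NULL, 1, Math, NULL); (NULL, 1, Math, NULL); (NULL, 3, Chem, NULL); (NULL, 4, Stats, NULL); (NULL, 6, Bio, NULL); (NULL, 6, Math, NULL); (NULL, NULL, Chem, NULL); (NULL, NULL, NULL, SG)

FULL OUTER JOIN keeps every row from both sides; unmatched rows get NULL for the other side's columns.
Matching on l.class_id = r.class_id AND l.bucket = r.bucket. A NULL in a compared column never satisfies the condition.
- l row (class_id=4, bucket=AX): no match → kept, r columns NULL.
- l row (class_id=6, bucket=MT): no match → kept, r columns NULL.
- l row (class_id=1, bucket=SG): no match → kept, r columns NULL.
- l row (class_id=6, bucket=MT): no match → kept, r columns NULL.
- l row (class_id=5, bucket=MT): matches 2 r row(s) → 2 output row(s).
- l row (class_id=3, bucket=AX): no match → kept, r columns NULL.
- l row (class_id=1, bucket=SG): no match → kept, r columns NULL.
- l row (class_id=NULL, bucket=MT): no match → kept, r columns NULL.
- l row (class_id=8, bucket=CR): matches 1 r row(s) → 1 output row(s).
- 5 r row(s) had no l match → kept, l columns NULL.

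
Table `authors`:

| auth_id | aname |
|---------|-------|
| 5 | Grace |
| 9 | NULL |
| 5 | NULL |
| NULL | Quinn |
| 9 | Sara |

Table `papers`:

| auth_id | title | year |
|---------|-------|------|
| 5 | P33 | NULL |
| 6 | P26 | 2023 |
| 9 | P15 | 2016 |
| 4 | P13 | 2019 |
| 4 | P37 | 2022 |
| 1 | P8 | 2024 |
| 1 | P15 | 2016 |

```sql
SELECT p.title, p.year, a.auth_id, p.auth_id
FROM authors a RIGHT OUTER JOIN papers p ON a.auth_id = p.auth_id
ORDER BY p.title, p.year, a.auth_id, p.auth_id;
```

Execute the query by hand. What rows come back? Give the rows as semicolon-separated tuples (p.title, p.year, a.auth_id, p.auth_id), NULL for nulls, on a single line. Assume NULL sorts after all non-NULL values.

RIGHT JOIN keeps every row from `papers`; unmatched rows get NULL for `authors`'s columns.
Matching on a.auth_id = p.auth_id. A NULL in a compared column never satisfies the condition.
- a (auth_id=5) pairs with 1 row(s) of p.
- a (auth_id=9) pairs with 1 row(s) of p.
- a (auth_id=5) pairs with 1 row(s) of p.
- a (auth_id=NULL) has no partner in p.
- a (auth_id=9) pairs with 1 row(s) of p.
- 5 row(s) from p found no a partner → padded with NULL.
After projecting and ordering:
p.title | p.year | a.auth_id | p.auth_id
P13 | 2019 | NULL | 4
P15 | 2016 | 9 | 9
P15 | 2016 | 9 | 9
P15 | 2016 | NULL | 1
P26 | 2023 | NULL | 6
P33 | NULL | 5 | 5
P33 | NULL | 5 | 5
P37 | 2022 | NULL | 4
P8 | 2024 | NULL | 1

(P13, 2019, NULL, 4); (P15, 2016, 9, 9); (P15, 2016, 9, 9); (P15, 2016, NULL, 1); (P26, 2023, NULL, 6); (P33, NULL, 5, 5); (P33, NULL, 5, 5); (P37, 2022, NULL, 4); (P8, 2024, NULL, 1)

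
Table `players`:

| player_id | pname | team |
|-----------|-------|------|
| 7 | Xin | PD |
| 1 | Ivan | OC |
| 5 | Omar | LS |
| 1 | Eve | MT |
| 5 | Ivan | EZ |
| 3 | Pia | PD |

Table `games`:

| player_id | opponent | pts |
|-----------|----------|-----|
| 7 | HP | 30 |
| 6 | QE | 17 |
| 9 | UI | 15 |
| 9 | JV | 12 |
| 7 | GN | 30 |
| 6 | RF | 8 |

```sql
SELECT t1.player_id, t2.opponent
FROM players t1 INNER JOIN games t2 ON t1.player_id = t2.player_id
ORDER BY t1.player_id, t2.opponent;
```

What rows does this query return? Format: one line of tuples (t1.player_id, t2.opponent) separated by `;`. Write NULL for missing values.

(7, GN); (7, HP)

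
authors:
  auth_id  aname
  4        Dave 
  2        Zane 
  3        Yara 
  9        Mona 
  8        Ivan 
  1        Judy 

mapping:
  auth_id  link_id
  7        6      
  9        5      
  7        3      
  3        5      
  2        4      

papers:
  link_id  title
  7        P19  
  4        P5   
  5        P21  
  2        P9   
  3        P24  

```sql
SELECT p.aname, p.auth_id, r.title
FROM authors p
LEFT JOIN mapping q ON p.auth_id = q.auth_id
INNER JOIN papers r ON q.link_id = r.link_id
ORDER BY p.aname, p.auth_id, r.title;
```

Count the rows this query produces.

3

Step 1 — p LEFT JOIN q on auth_id → 6 row(s).
Then INNER JOIN `papers r` on link_id: keep only rows whose q.link_id appears in r.
Result: 3 row(s).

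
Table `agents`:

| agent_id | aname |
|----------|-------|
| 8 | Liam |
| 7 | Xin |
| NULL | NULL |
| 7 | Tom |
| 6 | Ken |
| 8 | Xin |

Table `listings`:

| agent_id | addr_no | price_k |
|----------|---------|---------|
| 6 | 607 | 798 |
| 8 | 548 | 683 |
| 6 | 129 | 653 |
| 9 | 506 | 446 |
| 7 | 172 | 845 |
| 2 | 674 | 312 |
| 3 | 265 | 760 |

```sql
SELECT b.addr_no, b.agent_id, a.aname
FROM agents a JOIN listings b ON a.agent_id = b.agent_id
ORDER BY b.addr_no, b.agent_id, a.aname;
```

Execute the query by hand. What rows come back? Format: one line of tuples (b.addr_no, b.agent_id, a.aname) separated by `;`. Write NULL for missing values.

(129, 6, Ken); (172, 7, Tom); (172, 7, Xin); (548, 8, Liam); (548, 8, Xin); (607, 6, Ken)

INNER JOIN keeps only pairs where the ON condition holds.
Matching on a.agent_id = b.agent_id. A NULL in a compared column never satisfies the condition.
- a[0] agent_id=8 → 1 match(es) in b → 1 row(s).
- a[1] agent_id=7 → 1 match(es) in b → 1 row(s).
- a[2] agent_id=NULL → no match; dropped.
- a[3] agent_id=7 → 1 match(es) in b → 1 row(s).
- a[4] agent_id=6 → 2 match(es) in b → 2 row(s).
- a[5] agent_id=8 → 1 match(es) in b → 1 row(s).
After projecting and ordering:
b.addr_no | b.agent_id | a.aname
129 | 6 | Ken
172 | 7 | Tom
172 | 7 | Xin
548 | 8 | Liam
548 | 8 | Xin
607 | 6 | Ken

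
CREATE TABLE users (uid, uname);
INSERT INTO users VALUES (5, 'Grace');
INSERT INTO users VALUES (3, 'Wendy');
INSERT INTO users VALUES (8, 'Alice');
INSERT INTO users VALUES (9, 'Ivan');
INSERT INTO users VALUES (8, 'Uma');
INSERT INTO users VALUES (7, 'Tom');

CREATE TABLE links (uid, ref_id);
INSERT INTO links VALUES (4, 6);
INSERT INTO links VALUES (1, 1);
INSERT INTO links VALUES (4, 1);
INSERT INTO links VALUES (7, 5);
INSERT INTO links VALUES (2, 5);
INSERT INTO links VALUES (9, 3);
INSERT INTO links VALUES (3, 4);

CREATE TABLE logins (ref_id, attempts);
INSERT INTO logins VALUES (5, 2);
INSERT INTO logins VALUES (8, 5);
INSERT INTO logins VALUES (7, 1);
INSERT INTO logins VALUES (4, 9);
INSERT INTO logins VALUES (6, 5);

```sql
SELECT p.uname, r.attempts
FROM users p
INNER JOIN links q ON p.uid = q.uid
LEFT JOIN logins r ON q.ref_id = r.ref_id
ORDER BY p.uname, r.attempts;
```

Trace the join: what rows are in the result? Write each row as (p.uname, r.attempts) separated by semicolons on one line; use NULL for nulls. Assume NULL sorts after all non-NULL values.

Evaluate left to right. First `users p INNER JOIN links q` on uid: 3 row(s).
Then LEFT JOIN `logins r` on ref_id: each of those 3 rows is kept; rows whose q.ref_id has no match in r get NULL for r's columns.

(Ivan, NULL); (Tom, 2); (Wendy, 9)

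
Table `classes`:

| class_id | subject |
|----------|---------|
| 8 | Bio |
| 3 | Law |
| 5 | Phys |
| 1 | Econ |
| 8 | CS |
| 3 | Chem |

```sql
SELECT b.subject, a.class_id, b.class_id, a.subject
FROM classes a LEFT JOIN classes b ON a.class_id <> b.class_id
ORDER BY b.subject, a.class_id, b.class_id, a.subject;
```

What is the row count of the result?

26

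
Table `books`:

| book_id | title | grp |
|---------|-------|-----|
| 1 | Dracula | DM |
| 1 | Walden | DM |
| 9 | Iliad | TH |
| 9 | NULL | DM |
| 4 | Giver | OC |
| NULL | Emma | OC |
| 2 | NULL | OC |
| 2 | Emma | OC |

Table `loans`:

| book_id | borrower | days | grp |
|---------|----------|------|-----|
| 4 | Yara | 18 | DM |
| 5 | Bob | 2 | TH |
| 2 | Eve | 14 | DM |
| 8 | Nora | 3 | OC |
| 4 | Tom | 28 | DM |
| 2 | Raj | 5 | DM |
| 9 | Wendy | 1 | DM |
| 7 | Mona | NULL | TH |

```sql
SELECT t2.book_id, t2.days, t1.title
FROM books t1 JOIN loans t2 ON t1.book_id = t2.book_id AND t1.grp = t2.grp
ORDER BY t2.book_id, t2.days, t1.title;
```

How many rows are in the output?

INNER JOIN keeps only pairs where the ON condition holds.
Matching on t1.book_id = t2.book_id AND t1.grp = t2.grp. A NULL in a compared column never satisfies the condition.
- book_id=1, grp=DM: no matching t2 row, dropped.
- book_id=1, grp=DM: no matching t2 row, dropped.
- book_id=9, grp=TH: no matching t2 row, dropped.
- book_id=9, grp=DM: 1 matching t2 row(s), so 1 row(s) emitted.
- book_id=4, grp=OC: no matching t2 row, dropped.
- book_id=NULL, grp=OC: no matching t2 row, dropped.
- book_id=2, grp=OC: no matching t2 row, dropped.
- book_id=2, grp=OC: no matching t2 row, dropped.
Total: 1 rows.

1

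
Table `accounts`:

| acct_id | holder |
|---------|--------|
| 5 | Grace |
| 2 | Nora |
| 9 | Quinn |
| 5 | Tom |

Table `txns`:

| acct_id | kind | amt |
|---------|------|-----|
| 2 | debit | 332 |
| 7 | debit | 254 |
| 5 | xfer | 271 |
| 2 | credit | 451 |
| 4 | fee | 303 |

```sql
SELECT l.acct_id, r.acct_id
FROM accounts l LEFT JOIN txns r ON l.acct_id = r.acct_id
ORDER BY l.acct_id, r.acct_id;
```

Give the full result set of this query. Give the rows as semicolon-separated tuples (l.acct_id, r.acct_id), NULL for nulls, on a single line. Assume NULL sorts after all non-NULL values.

LEFT JOIN keeps every row from `accounts`; unmatched rows get NULL for `txns`'s columns.
Matching on l.acct_id = r.acct_id.
- l row (acct_id=5): matches 1 r row(s) → 1 output row(s).
- l row (acct_id=2): matches 2 r row(s) → 2 output row(s).
- l row (acct_id=9): no match → kept, r columns NULL.
- l row (acct_id=5): matches 1 r row(s) → 1 output row(s).
After projecting and ordering:
l.acct_id | r.acct_id
2 | 2
2 | 2
5 | 5
5 | 5
9 | NULL

(2, 2); (2, 2); (5, 5); (5, 5); (9, NULL)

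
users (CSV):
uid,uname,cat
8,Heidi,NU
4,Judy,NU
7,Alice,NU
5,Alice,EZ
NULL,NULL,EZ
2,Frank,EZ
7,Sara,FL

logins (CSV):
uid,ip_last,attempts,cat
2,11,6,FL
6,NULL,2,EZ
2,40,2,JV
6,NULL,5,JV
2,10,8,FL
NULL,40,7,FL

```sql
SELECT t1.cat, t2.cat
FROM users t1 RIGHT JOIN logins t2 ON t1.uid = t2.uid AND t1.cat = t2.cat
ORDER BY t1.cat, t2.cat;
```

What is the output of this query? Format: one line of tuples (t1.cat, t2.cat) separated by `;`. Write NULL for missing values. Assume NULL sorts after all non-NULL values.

(NULL, EZ); (NULL, FL); (NULL, FL); (NULL, FL); (NULL, JV); (NULL, JV)

RIGHT JOIN keeps every row from `logins`; unmatched rows get NULL for `users`'s columns.
Matching on t1.uid = t2.uid AND t1.cat = t2.cat. A NULL in a compared column never satisfies the condition.
- t1 row (uid=8, cat=NU): no match.
- t1 row (uid=4, cat=NU): no match.
- t1 row (uid=7, cat=NU): no match.
- t1 row (uid=5, cat=EZ): no match.
- t1 row (uid=NULL, cat=EZ): no match.
- t1 row (uid=2, cat=EZ): no match.
- t1 row (uid=7, cat=FL): no match.
- 6 t2 row(s) had no t1 match → kept, t1 columns NULL.
After projecting and ordering:
t1.cat | t2.cat
NULL | EZ
NULL | FL
NULL | FL
NULL | FL
NULL | JV
NULL | JV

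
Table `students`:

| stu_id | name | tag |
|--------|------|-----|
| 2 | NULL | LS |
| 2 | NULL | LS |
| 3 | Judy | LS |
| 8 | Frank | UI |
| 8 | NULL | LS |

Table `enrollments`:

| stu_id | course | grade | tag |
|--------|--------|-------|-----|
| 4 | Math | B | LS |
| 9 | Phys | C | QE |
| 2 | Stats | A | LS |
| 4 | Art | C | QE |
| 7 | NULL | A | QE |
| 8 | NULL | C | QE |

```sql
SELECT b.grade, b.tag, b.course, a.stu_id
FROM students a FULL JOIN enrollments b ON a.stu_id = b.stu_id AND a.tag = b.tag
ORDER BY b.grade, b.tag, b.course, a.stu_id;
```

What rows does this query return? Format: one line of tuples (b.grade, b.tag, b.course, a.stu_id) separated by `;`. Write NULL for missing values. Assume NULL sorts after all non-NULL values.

(A, LS, Stats, 2); (A, LS, Stats, 2); (A, QE, NULL, NULL); (B, LS, Math, NULL); (C, QE, Art, NULL); (C, QE, Phys, NULL); (C, QE, NULL, NULL); (NULL, NULL, NULL, 3); (NULL, NULL, NULL, 8); (NULL, NULL, NULL, 8)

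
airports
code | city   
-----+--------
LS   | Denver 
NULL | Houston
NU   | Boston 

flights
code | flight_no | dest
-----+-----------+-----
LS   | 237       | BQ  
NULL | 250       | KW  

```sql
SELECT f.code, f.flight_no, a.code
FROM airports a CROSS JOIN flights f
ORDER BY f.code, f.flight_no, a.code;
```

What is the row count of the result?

6

CROSS JOIN pairs every row of `airports` with every row of `flights`: 3 × 2 = 6 rows.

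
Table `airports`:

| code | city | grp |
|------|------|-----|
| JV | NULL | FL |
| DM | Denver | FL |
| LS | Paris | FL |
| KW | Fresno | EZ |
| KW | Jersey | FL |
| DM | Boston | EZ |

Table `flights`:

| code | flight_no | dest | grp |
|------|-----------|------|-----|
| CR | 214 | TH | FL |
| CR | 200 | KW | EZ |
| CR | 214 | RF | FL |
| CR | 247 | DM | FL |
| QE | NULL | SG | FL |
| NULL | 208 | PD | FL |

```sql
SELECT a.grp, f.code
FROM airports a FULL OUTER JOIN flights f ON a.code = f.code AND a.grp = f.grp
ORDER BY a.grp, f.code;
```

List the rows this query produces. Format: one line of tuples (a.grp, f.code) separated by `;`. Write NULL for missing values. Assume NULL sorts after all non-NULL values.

(EZ, NULL); (EZ, NULL); (FL, NULL); (FL, NULL); (FL, NULL); (FL, NULL); (NULL, CR); (NULL, CR); (NULL, CR); (NULL, CR); (NULL, QE); (NULL, NULL)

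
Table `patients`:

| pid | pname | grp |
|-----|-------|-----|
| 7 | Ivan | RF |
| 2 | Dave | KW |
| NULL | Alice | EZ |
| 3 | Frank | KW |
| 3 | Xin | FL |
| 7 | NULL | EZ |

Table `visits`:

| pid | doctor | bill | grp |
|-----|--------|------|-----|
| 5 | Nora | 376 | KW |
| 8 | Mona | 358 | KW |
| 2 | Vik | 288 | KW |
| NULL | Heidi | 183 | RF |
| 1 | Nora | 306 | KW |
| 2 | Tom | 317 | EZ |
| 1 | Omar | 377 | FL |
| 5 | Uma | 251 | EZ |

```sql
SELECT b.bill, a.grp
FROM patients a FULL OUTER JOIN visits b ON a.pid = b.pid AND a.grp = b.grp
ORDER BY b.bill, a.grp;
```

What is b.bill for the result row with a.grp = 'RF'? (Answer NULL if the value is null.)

NULL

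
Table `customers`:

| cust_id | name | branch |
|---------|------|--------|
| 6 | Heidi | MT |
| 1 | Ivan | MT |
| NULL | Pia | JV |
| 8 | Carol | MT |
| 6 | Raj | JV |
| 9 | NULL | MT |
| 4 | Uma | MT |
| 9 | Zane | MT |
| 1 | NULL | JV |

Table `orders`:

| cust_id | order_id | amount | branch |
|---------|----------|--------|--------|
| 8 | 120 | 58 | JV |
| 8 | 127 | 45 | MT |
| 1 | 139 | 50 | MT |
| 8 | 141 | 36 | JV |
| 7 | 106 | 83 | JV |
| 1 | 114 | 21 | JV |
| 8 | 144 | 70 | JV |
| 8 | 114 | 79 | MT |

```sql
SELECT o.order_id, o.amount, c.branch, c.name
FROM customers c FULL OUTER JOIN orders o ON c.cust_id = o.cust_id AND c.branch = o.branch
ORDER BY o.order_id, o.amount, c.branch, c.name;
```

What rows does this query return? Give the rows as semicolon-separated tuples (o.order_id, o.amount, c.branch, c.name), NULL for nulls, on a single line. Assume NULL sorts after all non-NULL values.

(106, 83, NULL, NULL); (114, 21, JV, NULL); (114, 79, MT, Carol); (120, 58, NULL, NULL); (127, 45, MT, Carol); (139, 50, MT, Ivan); (141, 36, NULL, NULL); (144, 70, NULL, NULL); (NULL, NULL, JV, Pia); (NULL, NULL, JV, Raj); (NULL, NULL, MT, Heidi); (NULL, NULL, MT, Uma); (NULL, NULL, MT, Zane); (NULL, NULL, MT, NULL)

FULL OUTER JOIN keeps every row from both sides; unmatched rows get NULL for the other side's columns.
Matching on c.cust_id = o.cust_id AND c.branch = o.branch. A NULL in a compared column never satisfies the condition.
Matched pairs: 4; unmatched c rows kept: 6; unmatched o rows kept: 4.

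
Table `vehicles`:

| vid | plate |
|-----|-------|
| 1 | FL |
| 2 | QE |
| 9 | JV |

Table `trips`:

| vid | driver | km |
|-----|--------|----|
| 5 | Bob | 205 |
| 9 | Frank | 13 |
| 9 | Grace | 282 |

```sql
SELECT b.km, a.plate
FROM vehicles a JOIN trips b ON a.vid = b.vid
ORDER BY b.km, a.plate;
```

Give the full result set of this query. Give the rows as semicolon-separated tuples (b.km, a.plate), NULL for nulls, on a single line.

INNER JOIN keeps only pairs where the ON condition holds.
Matching on a.vid = b.vid.
- vid=1: no matching b row, dropped.
- vid=2: no matching b row, dropped.
- vid=9: 2 matching b row(s), so 2 row(s) emitted.
After projecting and ordering:
b.km | a.plate
13 | JV
282 | JV

(13, JV); (282, JV)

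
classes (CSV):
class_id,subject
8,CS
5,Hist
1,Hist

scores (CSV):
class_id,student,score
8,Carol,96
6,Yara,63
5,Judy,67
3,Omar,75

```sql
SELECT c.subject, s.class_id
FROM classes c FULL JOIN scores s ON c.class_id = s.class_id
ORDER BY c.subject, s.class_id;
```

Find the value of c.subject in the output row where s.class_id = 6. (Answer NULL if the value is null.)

FULL OUTER JOIN keeps every row from both sides; unmatched rows get NULL for the other side's columns.
Matching on c.class_id = s.class_id.
- class_id=8: 1 matching s row(s), so 1 row(s) emitted.
- class_id=5: 1 matching s row(s), so 1 row(s) emitted.
- class_id=1: no s row matches, row kept with s columns NULL.
- 2 s row(s) had no c match → kept, c columns NULL.

NULL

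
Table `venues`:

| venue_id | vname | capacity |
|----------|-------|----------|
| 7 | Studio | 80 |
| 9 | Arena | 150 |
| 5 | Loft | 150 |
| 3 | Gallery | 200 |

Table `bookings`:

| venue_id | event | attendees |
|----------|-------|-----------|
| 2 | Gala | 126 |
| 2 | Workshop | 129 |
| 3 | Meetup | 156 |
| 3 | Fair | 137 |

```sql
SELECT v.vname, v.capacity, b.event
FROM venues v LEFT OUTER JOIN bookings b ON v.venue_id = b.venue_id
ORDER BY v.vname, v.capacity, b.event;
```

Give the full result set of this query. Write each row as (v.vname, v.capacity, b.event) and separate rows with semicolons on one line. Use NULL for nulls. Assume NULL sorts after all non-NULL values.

(Arena, 150, NULL); (Gallery, 200, Fair); (Gallery, 200, Meetup); (Loft, 150, NULL); (Studio, 80, NULL)

LEFT JOIN keeps every row from `venues`; unmatched rows get NULL for `bookings`'s columns.
Matching on v.venue_id = b.venue_id.
Matched pairs: 2; unmatched v rows kept: 3.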